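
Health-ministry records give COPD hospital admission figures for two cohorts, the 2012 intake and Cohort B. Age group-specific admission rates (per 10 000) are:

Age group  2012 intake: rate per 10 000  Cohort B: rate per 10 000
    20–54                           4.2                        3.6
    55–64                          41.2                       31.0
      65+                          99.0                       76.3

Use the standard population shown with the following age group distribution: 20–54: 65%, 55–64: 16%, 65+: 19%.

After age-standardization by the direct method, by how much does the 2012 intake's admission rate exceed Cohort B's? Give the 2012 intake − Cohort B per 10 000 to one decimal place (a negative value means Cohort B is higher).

Standard weights: 0.65, 0.16, 0.19.
The 2012 intake: 0.6500×4.2 + 0.1600×41.2 + 0.1900×99.0 = 28.1320 per 10 000.
Cohort B: 0.6500×3.6 + 0.1600×31.0 + 0.1900×76.3 = 21.7970 per 10 000.
Difference = 28.1320 − 21.7970 = 6.3350.

6.3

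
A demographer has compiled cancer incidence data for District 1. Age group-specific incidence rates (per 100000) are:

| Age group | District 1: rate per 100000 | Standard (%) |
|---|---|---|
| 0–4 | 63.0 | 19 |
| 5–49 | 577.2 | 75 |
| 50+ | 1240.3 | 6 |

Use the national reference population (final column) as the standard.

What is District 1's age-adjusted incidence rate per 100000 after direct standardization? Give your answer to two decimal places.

519.29

Standard weights: 0.19, 0.75, 0.06.
Standardized rate: 0.1900×63.0 + 0.7500×577.2 + 0.0600×1240.3 = 519.2880 per 100000.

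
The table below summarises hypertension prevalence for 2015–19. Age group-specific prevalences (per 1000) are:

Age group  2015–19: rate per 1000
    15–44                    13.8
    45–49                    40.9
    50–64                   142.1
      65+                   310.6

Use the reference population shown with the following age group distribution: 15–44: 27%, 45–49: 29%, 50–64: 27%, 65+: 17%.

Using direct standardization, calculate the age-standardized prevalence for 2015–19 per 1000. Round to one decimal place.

106.8

Standard weights: 0.27, 0.29, 0.27, 0.17.
Standardized rate: 0.2700×13.8 + 0.2900×40.9 + 0.2700×142.1 + 0.1700×310.6 = 106.7560 per 1000.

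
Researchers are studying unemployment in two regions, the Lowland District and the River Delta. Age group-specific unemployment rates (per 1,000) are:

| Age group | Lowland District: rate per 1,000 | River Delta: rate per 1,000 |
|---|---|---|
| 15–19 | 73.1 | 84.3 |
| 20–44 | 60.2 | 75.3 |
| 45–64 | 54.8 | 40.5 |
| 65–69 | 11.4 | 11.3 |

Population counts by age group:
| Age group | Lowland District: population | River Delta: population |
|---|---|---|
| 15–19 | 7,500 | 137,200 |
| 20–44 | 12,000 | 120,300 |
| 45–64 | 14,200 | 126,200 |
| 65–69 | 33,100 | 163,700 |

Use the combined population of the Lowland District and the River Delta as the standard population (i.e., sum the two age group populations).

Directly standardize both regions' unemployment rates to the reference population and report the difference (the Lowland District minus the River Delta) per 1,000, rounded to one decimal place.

-2.6

Combined standard total = 614,200; weights = 0.2356, 0.2154, 0.2286, 0.3204.
The Lowland District: 0.2356×73.1 + 0.2154×60.2 + 0.2286×54.8 + 0.3204×11.4 = 46.3684 per 1,000.
The River Delta: 0.2356×84.3 + 0.2154×75.3 + 0.2286×40.5 + 0.3204×11.3 = 48.9587 per 1,000.
Difference = 46.3684 − 48.9587 = -2.5903.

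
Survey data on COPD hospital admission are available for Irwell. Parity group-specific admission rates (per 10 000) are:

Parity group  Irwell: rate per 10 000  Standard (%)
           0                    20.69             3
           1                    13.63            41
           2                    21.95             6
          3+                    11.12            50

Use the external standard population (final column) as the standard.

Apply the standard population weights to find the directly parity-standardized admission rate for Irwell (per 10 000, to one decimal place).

13.1

Standard weights: 0.03, 0.41, 0.06, 0.50.
Standardized rate: 0.0300×20.69 + 0.4100×13.63 + 0.0600×21.95 + 0.5000×11.12 = 13.0860 per 10 000.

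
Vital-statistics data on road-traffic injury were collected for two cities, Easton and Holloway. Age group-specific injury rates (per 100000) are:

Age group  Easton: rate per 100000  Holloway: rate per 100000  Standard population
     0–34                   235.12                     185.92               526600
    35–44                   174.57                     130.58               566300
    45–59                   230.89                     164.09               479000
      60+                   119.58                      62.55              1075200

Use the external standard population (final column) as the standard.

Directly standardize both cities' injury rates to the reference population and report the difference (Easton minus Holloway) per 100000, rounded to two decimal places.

Standard total = 2647100; weights = 0.1989, 0.2139, 0.1810, 0.4062.
Easton: 0.1989×235.12 + 0.2139×174.57 + 0.1810×230.89 + 0.4062×119.58 = 174.4709 per 100000.
Holloway: 0.1989×185.92 + 0.2139×130.58 + 0.1810×164.09 + 0.4062×62.55 = 120.0203 per 100000.
Difference = 174.4709 − 120.0203 = 54.4506.

54.45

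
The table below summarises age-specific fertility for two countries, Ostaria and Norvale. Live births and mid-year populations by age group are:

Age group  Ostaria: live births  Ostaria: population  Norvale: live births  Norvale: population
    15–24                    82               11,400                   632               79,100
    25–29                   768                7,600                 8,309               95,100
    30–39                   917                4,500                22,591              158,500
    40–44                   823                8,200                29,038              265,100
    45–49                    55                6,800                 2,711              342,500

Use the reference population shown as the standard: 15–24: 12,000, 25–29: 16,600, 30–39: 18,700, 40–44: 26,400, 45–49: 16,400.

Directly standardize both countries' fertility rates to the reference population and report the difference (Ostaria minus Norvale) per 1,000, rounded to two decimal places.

Age-specific rates per 1,000 for Ostaria: 7.193, 101.053, 203.778, 100.366, 8.088.
For Norvale: 7.990, 87.371, 142.530, 109.536, 7.915.
Standard total = 90,100; weights = 0.1332, 0.1842, 0.2075, 0.2930, 0.1820.
Ostaria: 0.1332×7.193 + 0.1842×101.053 + 0.2075×203.778 + 0.2930×100.366 + 0.1820×8.088 = 92.7496 per 1,000.
Norvale: 0.1332×7.990 + 0.1842×87.371 + 0.2075×142.530 + 0.2930×109.536 + 0.1820×7.915 = 80.2787 per 1,000.
Difference = 92.7496 − 80.2787 = 12.4709.

12.47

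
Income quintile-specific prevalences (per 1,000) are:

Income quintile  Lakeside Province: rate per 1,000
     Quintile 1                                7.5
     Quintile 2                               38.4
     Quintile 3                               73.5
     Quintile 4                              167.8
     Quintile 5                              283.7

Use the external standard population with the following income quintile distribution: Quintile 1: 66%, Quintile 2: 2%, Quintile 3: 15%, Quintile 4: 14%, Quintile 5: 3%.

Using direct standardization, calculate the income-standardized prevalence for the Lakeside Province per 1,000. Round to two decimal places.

48.75

Standard weights: 0.66, 0.02, 0.15, 0.14, 0.03.
Standardized rate: 0.6600×7.5 + 0.0200×38.4 + 0.1500×73.5 + 0.1400×167.8 + 0.0300×283.7 = 48.7460 per 1,000.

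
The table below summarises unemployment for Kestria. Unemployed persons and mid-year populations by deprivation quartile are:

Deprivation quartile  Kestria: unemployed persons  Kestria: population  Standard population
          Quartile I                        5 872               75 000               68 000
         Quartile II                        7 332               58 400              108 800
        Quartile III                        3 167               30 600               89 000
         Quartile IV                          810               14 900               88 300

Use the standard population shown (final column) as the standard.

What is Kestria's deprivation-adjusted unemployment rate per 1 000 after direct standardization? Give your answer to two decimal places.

93.18

Deprivation-specific rates per 1 000 for Kestria: 78.293, 125.548, 103.497, 54.362.
Standard total = 354 100; weights = 0.1920, 0.3073, 0.2513, 0.2494.
Standardized rate: 0.1920×78.293 + 0.3073×125.548 + 0.2513×103.497 + 0.2494×54.362 = 93.1798 per 1 000.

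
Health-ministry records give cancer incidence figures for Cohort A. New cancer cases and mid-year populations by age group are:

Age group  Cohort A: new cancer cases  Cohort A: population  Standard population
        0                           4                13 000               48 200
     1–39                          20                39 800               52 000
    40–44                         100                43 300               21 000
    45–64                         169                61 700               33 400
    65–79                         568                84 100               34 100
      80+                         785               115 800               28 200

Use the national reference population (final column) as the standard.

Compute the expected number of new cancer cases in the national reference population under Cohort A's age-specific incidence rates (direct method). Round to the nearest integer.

Age-specific rates per 100 000 for Cohort A: 30.77, 50.25, 230.95, 273.91, 675.39, 677.89.
Expected new cancer cases = Σ (standard pop × age-specific rate ÷ 100 000)
= 48 200×30.77/100 000 + 52 000×50.25/100 000 + 21 000×230.95/100 000 + 33 400×273.91/100 000 + 34 100×675.39/100 000 + 28 200×677.89/100 000
= 14.83 + 26.13 + 48.50 + 91.48 + 230.31 + 191.17 = 602.42.

602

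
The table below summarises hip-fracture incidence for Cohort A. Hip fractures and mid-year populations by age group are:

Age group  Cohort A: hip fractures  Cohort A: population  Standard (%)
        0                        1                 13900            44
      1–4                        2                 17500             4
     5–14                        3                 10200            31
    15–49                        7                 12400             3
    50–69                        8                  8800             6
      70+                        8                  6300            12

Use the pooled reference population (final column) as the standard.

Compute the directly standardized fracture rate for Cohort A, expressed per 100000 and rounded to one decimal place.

Age-specific rates per 100000 for Cohort A: 7.19, 11.43, 29.41, 56.45, 90.91, 126.98.
Standard weights: 0.44, 0.04, 0.31, 0.03, 0.06, 0.12.
Standardized rate: 0.4400×7.19 + 0.0400×11.43 + 0.3100×29.41 + 0.0300×56.45 + 0.0600×90.91 + 0.1200×126.98 = 35.1264 per 100000.

35.1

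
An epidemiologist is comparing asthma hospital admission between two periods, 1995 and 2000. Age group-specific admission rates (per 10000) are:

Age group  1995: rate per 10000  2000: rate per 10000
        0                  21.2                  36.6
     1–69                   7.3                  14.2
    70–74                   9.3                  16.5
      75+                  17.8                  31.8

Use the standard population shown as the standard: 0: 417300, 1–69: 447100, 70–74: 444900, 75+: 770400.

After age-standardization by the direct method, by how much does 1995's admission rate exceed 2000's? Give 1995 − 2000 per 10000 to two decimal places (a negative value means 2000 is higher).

Standard total = 2079700; weights = 0.2007, 0.2150, 0.2139, 0.3704.
1995: 0.2007×21.2 + 0.2150×7.3 + 0.2139×9.3 + 0.3704×17.8 = 14.4065 per 10000.
2000: 0.2007×36.6 + 0.2150×14.2 + 0.2139×16.5 + 0.3704×31.8 = 25.7064 per 10000.
Difference = 14.4065 − 25.7064 = -11.2998.

-11.30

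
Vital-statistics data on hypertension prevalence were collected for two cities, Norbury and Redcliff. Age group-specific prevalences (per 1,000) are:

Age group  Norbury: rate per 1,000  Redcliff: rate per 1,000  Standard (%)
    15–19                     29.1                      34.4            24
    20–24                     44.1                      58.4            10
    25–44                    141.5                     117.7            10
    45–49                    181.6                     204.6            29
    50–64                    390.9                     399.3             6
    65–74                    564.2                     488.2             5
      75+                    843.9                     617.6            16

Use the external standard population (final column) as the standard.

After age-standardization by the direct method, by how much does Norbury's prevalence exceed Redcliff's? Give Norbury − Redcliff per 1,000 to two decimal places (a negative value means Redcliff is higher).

Standard weights: 0.24, 0.10, 0.10, 0.29, 0.06, 0.05, 0.16.
Norbury: 0.2400×29.1 + 0.1000×44.1 + 0.1000×141.5 + 0.2900×181.6 + 0.0600×390.9 + 0.0500×564.2 + 0.1600×843.9 = 264.8960 per 1,000.
Redcliff: 0.2400×34.4 + 0.1000×58.4 + 0.1000×117.7 + 0.2900×204.6 + 0.0600×399.3 + 0.0500×488.2 + 0.1600×617.6 = 232.3840 per 1,000.
Difference = 264.8960 − 232.3840 = 32.5120.

32.51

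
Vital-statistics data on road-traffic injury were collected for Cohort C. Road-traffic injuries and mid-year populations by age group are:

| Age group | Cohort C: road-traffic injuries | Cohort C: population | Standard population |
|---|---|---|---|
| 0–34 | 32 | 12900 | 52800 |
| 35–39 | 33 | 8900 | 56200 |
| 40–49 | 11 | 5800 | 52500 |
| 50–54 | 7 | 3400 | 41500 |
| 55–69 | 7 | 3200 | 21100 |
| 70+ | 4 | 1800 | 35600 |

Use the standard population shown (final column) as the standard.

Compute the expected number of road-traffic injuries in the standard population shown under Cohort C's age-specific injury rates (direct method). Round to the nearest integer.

Age-specific rates per 100000 for Cohort C: 248.06, 370.79, 189.66, 205.88, 218.75, 222.22.
Expected road-traffic injuries = Σ (standard pop × age-specific rate ÷ 100000)
= 52800×248.06/100000 + 56200×370.79/100000 + 52500×189.66/100000 + 41500×205.88/100000 + 21100×218.75/100000 + 35600×222.22/100000
= 130.98 + 208.38 + 99.57 + 85.44 + 46.16 + 79.11 = 649.64.

650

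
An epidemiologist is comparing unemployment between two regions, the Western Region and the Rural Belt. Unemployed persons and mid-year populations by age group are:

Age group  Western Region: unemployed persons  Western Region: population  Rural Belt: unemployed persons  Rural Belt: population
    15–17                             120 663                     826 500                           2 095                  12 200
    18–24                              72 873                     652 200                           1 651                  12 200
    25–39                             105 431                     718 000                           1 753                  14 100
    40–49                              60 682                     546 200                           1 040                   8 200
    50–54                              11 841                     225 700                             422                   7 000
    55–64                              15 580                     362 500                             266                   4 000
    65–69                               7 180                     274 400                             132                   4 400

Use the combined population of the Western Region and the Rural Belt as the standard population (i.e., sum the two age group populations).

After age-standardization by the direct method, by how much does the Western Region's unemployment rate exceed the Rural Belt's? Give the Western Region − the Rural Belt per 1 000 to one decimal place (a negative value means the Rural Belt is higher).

Age-specific rates per 1 000 for the Western Region: 145.993, 111.734, 146.840, 111.098, 52.463, 42.979, 26.166.
For the Rural Belt: 171.721, 135.328, 124.326, 126.829, 60.286, 66.500, 30.000.
Combined standard total = 3 667 600; weights = 0.2287, 0.1812, 0.1996, 0.1512, 0.0634, 0.0999, 0.0760.
The Western Region: 0.2287×145.993 + 0.1812×111.734 + 0.1996×146.840 + 0.1512×111.098 + 0.0634×52.463 + 0.0999×42.979 + 0.0760×26.166 = 109.3440 per 1 000.
The Rural Belt: 0.2287×171.721 + 0.1812×135.328 + 0.1996×124.326 + 0.1512×126.829 + 0.0634×60.286 + 0.0999×66.500 + 0.0760×30.000 = 120.5237 per 1 000.
Difference = 109.3440 − 120.5237 = -11.1797.

-11.2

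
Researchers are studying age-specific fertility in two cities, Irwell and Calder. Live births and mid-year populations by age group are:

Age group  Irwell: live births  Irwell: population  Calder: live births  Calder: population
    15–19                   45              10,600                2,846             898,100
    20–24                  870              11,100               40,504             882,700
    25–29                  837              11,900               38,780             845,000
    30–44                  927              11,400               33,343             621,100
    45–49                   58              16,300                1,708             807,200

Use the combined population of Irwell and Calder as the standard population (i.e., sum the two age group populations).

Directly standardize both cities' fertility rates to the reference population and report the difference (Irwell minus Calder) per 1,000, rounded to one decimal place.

Age-specific rates per 1,000 for Irwell: 4.245, 78.378, 70.336, 81.316, 3.558.
For Calder: 3.169, 45.886, 45.893, 53.684, 2.116.
Combined standard total = 4,115,400; weights = 0.2208, 0.2172, 0.2082, 0.1537, 0.2001.
Irwell: 0.2208×4.245 + 0.2172×78.378 + 0.2082×70.336 + 0.1537×81.316 + 0.2001×3.558 = 45.8147 per 1,000.
Calder: 0.2208×3.169 + 0.2172×45.886 + 0.2082×45.893 + 0.1537×53.684 + 0.2001×2.116 = 28.8955 per 1,000.
Difference = 45.8147 − 28.8955 = 16.9192.

16.9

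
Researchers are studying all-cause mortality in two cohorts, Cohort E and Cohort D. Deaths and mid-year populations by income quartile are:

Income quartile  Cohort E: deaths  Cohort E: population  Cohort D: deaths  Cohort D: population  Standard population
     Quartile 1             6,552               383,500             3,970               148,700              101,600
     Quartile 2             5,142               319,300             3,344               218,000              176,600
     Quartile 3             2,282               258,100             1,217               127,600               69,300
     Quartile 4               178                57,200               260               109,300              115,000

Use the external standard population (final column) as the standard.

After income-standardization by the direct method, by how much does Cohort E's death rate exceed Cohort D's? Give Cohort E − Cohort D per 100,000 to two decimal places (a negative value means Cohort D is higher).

-174.19

Income-specific rates per 100,000 for Cohort E: 1708.47, 1610.40, 884.15, 311.19.
For Cohort D: 2669.80, 1533.94, 953.76, 237.88.
Standard total = 462,500; weights = 0.2197, 0.3818, 0.1498, 0.2486.
Cohort E: 0.2197×1708.47 + 0.3818×1610.40 + 0.1498×884.15 + 0.2486×311.19 = 1200.0774 per 100,000.
Cohort D: 0.2197×2669.80 + 0.3818×1533.94 + 0.1498×953.76 + 0.2486×237.88 = 1374.2669 per 100,000.
Difference = 1200.0774 − 1374.2669 = -174.1895.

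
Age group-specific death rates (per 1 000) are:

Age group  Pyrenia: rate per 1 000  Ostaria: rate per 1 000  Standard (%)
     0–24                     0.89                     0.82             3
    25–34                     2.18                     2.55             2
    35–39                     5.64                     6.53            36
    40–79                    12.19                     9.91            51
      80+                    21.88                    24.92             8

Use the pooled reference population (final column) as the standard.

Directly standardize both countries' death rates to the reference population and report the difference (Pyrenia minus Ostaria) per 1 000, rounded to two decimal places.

Standard weights: 0.03, 0.02, 0.36, 0.51, 0.08.
Pyrenia: 0.0300×0.89 + 0.0200×2.18 + 0.3600×5.64 + 0.5100×12.19 + 0.0800×21.88 = 10.0680 per 1 000.
Ostaria: 0.0300×0.82 + 0.0200×2.55 + 0.3600×6.53 + 0.5100×9.91 + 0.0800×24.92 = 9.4741 per 1 000.
Difference = 10.0680 − 9.4741 = 0.5939.

0.59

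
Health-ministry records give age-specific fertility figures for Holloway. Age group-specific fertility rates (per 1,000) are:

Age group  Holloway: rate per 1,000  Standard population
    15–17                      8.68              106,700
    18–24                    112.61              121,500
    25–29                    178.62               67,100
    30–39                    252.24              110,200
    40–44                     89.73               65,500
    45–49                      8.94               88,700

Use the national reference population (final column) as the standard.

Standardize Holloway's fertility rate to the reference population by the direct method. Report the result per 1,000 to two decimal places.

109.10

Standard total = 559,700; weights = 0.1906, 0.2171, 0.1199, 0.1969, 0.1170, 0.1585.
Standardized rate: 0.1906×8.68 + 0.2171×112.61 + 0.1199×178.62 + 0.1969×252.24 + 0.1170×89.73 + 0.1585×8.94 = 109.0956 per 1,000.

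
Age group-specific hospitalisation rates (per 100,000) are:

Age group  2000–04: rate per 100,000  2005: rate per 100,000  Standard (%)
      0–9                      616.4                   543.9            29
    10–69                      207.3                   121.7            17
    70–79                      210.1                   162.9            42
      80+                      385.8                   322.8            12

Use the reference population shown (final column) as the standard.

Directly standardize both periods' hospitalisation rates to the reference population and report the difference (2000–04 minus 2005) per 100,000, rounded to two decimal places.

62.96

Standard weights: 0.29, 0.17, 0.42, 0.12.
2000–04: 0.2900×616.4 + 0.1700×207.3 + 0.4200×210.1 + 0.1200×385.8 = 348.5350 per 100,000.
2005: 0.2900×543.9 + 0.1700×121.7 + 0.4200×162.9 + 0.1200×322.8 = 285.5740 per 100,000.
Difference = 348.5350 − 285.5740 = 62.9610.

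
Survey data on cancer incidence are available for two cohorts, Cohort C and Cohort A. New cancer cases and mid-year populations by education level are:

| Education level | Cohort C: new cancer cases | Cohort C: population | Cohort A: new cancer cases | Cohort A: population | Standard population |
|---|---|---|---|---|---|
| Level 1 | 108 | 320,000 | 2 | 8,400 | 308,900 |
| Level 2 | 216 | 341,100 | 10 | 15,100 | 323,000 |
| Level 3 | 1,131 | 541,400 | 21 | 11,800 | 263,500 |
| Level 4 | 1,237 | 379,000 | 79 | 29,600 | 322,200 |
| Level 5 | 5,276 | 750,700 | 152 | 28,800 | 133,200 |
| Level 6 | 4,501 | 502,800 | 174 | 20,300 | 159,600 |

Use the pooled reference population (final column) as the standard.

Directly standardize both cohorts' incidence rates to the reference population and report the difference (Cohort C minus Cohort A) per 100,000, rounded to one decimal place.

39.0

Education-specific rates per 100,000 for Cohort C: 33.75, 63.32, 208.90, 326.39, 702.81, 895.19.
For Cohort A: 23.81, 66.23, 177.97, 266.89, 527.78, 857.14.
Standard total = 1,510,400; weights = 0.2045, 0.2139, 0.1745, 0.2133, 0.0882, 0.1057.
Cohort C: 0.2045×33.75 + 0.2139×63.32 + 0.1745×208.90 + 0.2133×326.39 + 0.0882×702.81 + 0.1057×895.19 = 283.0857 per 100,000.
Cohort A: 0.2045×23.81 + 0.2139×66.23 + 0.1745×177.97 + 0.2133×266.89 + 0.0882×527.78 + 0.1057×857.14 = 244.1288 per 100,000.
Difference = 283.0857 − 244.1288 = 38.9569.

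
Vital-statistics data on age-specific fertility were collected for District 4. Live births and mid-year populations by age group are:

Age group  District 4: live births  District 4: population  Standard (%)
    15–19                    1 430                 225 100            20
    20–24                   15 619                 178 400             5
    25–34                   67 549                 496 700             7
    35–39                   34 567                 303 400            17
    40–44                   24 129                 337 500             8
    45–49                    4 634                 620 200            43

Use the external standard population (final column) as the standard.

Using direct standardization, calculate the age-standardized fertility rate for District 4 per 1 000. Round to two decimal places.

43.47

Age-specific rates per 1 000 for District 4: 6.353, 87.550, 135.996, 113.932, 71.493, 7.472.
Standard weights: 0.20, 0.05, 0.07, 0.17, 0.08, 0.43.
Standardized rate: 0.2000×6.353 + 0.0500×87.550 + 0.0700×135.996 + 0.1700×113.932 + 0.0800×71.493 + 0.4300×7.472 = 43.4685 per 1 000.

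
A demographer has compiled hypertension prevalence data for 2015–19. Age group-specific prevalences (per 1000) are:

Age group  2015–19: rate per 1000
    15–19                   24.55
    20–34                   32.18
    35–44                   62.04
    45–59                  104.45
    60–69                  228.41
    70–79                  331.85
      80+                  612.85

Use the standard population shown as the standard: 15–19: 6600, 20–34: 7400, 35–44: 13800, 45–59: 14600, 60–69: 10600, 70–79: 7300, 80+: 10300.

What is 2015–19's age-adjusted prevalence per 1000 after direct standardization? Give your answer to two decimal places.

197.41

Standard total = 70600; weights = 0.0935, 0.1048, 0.1955, 0.2068, 0.1501, 0.1034, 0.1459.
Standardized rate: 0.0935×24.55 + 0.1048×32.18 + 0.1955×62.04 + 0.2068×104.45 + 0.1501×228.41 + 0.1034×331.85 + 0.1459×612.85 = 197.4120 per 1000.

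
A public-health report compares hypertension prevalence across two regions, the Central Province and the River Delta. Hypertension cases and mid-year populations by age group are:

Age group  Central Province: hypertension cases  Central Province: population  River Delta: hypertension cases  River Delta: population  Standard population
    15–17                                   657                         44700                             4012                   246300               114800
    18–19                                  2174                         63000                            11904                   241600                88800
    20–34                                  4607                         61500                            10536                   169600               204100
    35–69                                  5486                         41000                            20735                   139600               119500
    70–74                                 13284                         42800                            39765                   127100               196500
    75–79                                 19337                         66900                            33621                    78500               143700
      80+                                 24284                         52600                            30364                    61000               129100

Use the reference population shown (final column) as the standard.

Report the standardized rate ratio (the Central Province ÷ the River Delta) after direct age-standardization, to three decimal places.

Age-specific rates per 1000 for the Central Province: 14.698, 34.508, 74.911, 133.805, 310.374, 289.043, 461.673.
For the River Delta: 16.289, 49.272, 62.123, 148.532, 312.864, 428.293, 497.770.
Standard total = 996500; weights = 0.1152, 0.0891, 0.2048, 0.1199, 0.1972, 0.1442, 0.1296.
The Central Province: 0.1152×14.698 + 0.0891×34.508 + 0.2048×74.911 + 0.1199×133.805 + 0.1972×310.374 + 0.1442×289.043 + 0.1296×461.673 = 198.8525 per 1000.
The River Delta: 0.1152×16.289 + 0.0891×49.272 + 0.2048×62.123 + 0.1199×148.532 + 0.1972×312.864 + 0.1442×428.293 + 0.1296×497.770 = 224.7463 per 1000.
Ratio = 198.8525 ÷ 224.7463 = 0.88479.

0.885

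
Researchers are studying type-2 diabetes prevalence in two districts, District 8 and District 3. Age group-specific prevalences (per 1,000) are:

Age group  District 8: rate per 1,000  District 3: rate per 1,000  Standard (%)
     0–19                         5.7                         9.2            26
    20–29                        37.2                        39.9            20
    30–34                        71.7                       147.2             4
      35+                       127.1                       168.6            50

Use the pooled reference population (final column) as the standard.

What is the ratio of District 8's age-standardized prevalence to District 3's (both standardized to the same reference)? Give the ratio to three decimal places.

Standard weights: 0.26, 0.20, 0.04, 0.50.
District 8: 0.2600×5.7 + 0.2000×37.2 + 0.0400×71.7 + 0.5000×127.1 = 75.3400 per 1,000.
District 3: 0.2600×9.2 + 0.2000×39.9 + 0.0400×147.2 + 0.5000×168.6 = 100.5600 per 1,000.
Ratio = 75.3400 ÷ 100.5600 = 0.74920.

0.749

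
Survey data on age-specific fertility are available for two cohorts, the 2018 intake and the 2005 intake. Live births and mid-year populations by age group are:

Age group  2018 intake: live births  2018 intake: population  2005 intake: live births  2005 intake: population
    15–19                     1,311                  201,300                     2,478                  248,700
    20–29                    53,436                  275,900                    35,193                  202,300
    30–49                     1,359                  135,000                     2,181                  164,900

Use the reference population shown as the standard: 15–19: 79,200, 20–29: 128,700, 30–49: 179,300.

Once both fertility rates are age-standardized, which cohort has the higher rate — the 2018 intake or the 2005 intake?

Age-specific rates per 1,000 for the 2018 intake: 6.513, 193.679, 10.067.
For the 2005 intake: 9.964, 173.964, 13.226.
Standard total = 387,200; weights = 0.2045, 0.3324, 0.4631.
The 2018 intake: 0.2045×6.513 + 0.3324×193.679 + 0.4631×10.067 = 70.3699 per 1,000.
The 2005 intake: 0.2045×9.964 + 0.3324×173.964 + 0.4631×13.226 = 65.9861 per 1,000.

2018 intake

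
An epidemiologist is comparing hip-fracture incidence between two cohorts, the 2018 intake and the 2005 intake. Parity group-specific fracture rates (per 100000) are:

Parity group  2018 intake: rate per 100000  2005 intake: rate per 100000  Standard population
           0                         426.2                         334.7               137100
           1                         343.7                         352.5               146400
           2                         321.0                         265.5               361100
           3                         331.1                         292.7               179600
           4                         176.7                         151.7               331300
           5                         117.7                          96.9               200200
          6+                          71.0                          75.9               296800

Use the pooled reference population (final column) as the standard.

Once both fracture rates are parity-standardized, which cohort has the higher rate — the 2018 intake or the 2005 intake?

Standard total = 1652500; weights = 0.0830, 0.0886, 0.2185, 0.1087, 0.2005, 0.1211, 0.1796.
The 2018 intake: 0.0830×426.2 + 0.0886×343.7 + 0.2185×321.0 + 0.1087×331.1 + 0.2005×176.7 + 0.1211×117.7 + 0.1796×71.0 = 234.3754 per 100000.
The 2005 intake: 0.0830×334.7 + 0.0886×352.5 + 0.2185×265.5 + 0.1087×292.7 + 0.2005×151.7 + 0.1211×96.9 + 0.1796×75.9 = 204.6106 per 100000.

2018 intake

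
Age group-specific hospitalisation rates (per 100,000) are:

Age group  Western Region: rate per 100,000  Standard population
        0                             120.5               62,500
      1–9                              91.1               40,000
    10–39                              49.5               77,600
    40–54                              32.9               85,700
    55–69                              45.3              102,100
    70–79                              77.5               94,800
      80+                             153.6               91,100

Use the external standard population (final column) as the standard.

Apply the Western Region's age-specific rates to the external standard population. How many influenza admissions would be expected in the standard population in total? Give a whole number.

438

Expected influenza admissions = Σ (standard pop × age-specific rate ÷ 100,000)
= 62,500×120.5/100,000 + 40,000×91.1/100,000 + 77,600×49.5/100,000 + 85,700×32.9/100,000 + 102,100×45.3/100,000 + 94,800×77.5/100,000 + 91,100×153.6/100,000
= 75.31 + 36.44 + 38.41 + 28.20 + 46.25 + 73.47 + 139.93 = 438.01.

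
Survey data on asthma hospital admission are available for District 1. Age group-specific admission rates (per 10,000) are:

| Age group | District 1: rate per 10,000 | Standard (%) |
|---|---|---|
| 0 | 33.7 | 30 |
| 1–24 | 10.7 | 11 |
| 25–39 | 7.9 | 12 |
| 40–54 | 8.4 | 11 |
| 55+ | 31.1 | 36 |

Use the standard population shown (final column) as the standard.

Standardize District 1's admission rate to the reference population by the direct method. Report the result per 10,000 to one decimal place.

Standard weights: 0.30, 0.11, 0.12, 0.11, 0.36.
Standardized rate: 0.3000×33.7 + 0.1100×10.7 + 0.1200×7.9 + 0.1100×8.4 + 0.3600×31.1 = 24.3550 per 10,000.

24.4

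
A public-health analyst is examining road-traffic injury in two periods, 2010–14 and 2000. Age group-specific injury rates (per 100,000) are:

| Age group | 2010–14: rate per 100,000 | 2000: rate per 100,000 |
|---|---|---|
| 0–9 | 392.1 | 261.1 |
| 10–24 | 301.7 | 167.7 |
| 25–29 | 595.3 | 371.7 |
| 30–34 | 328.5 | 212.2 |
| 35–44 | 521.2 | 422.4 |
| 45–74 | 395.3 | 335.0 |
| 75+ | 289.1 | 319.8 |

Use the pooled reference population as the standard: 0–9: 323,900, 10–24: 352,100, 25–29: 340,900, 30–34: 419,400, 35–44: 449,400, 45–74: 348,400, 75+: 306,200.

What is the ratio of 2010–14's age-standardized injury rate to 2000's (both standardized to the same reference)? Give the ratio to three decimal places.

Standard total = 2,540,300; weights = 0.1275, 0.1386, 0.1342, 0.1651, 0.1769, 0.1371, 0.1205.
2010–14: 0.1275×392.1 + 0.1386×301.7 + 0.1342×595.3 + 0.1651×328.5 + 0.1769×521.2 + 0.1371×395.3 + 0.1205×289.1 = 407.2010 per 100,000.
2000: 0.1275×261.1 + 0.1386×167.7 + 0.1342×371.7 + 0.1651×212.2 + 0.1769×422.4 + 0.1371×335.0 + 0.1205×319.8 = 300.6692 per 100,000.
Ratio = 407.2010 ÷ 300.6692 = 1.35432.

1.354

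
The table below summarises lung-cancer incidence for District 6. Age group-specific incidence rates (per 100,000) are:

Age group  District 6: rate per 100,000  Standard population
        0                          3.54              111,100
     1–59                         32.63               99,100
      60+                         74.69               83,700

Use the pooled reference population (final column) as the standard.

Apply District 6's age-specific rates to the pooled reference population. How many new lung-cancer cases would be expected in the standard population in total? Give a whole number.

Expected new lung-cancer cases = Σ (standard pop × age-specific rate ÷ 100,000)
= 111,100×3.54/100,000 + 99,100×32.63/100,000 + 83,700×74.69/100,000
= 3.93 + 32.34 + 62.52 = 98.78.

99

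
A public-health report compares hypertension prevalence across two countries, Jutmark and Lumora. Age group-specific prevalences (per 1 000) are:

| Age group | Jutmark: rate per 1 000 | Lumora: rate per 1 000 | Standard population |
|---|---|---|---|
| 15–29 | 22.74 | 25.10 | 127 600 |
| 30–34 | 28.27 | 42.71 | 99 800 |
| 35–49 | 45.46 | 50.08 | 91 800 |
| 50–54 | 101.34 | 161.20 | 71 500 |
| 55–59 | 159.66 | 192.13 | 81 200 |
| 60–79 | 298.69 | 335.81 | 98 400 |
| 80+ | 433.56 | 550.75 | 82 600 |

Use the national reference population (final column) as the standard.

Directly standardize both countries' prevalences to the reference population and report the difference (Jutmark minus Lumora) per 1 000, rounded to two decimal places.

Standard total = 652 900; weights = 0.1954, 0.1529, 0.1406, 0.1095, 0.1244, 0.1507, 0.1265.
Jutmark: 0.1954×22.74 + 0.1529×28.27 + 0.1406×45.46 + 0.1095×101.34 + 0.1244×159.66 + 0.1507×298.69 + 0.1265×433.56 = 145.9788 per 1 000.
Lumora: 0.1954×25.10 + 0.1529×42.71 + 0.1406×50.08 + 0.1095×161.20 + 0.1244×192.13 + 0.1507×335.81 + 0.1265×550.75 = 180.3109 per 1 000.
Difference = 145.9788 − 180.3109 = -34.3321.

-34.33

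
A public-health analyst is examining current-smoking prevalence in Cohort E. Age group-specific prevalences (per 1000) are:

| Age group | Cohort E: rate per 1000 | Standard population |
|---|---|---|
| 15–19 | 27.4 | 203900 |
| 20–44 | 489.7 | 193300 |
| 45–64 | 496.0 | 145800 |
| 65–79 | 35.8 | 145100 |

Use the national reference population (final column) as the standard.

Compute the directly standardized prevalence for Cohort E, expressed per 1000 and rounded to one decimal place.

258.3

Standard total = 688100; weights = 0.2963, 0.2809, 0.2119, 0.2109.
Standardized rate: 0.2963×27.4 + 0.2809×489.7 + 0.2119×496.0 + 0.2109×35.8 = 258.3305 per 1000.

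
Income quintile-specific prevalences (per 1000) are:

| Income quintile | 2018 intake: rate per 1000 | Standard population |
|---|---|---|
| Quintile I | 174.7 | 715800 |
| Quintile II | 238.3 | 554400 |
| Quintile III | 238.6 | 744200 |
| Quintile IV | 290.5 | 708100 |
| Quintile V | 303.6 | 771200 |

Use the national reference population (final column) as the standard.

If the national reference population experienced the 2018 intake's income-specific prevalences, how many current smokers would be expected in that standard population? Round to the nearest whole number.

874569

Expected current smokers = Σ (standard pop × income-specific rate ÷ 1000)
= 715800×174.7/1000 + 554400×238.3/1000 + 744200×238.6/1000 + 708100×290.5/1000 + 771200×303.6/1000
= 125050.26 + 132113.52 + 177566.12 + 205703.05 + 234136.32 = 874569.27.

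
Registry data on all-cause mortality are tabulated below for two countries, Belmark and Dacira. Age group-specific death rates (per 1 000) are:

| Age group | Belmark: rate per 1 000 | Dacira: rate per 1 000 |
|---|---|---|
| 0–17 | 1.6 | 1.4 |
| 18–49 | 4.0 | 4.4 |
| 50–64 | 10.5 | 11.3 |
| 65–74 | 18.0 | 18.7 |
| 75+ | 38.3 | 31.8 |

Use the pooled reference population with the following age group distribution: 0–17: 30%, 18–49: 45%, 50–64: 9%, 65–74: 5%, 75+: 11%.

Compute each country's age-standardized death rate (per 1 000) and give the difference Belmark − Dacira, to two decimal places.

0.49

Standard weights: 0.30, 0.45, 0.09, 0.05, 0.11.
Belmark: 0.3000×1.6 + 0.4500×4.0 + 0.0900×10.5 + 0.0500×18.0 + 0.1100×38.3 = 8.3380 per 1 000.
Dacira: 0.3000×1.4 + 0.4500×4.4 + 0.0900×11.3 + 0.0500×18.7 + 0.1100×31.8 = 7.8500 per 1 000.
Difference = 8.3380 − 7.8500 = 0.4880.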